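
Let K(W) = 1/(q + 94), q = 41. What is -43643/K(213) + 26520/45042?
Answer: -44229775715/7507 ≈ -5.8918e+6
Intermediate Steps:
K(W) = 1/135 (K(W) = 1/(41 + 94) = 1/135)
-43643/K(213) + 26520/45042 = -43643/1/135 + 26520/45042 = -43643*135 + 26520*(1/45042) = -5891805 + 4420/7507 = -44229775715/7507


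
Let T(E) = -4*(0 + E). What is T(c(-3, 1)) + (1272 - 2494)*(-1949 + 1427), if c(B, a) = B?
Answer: 637896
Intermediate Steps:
T(E) = -4*E
T(c(-3, 1)) + (1272 - 2494)*(-1949 + 1427) = -4*(-3) + (1272 - 2494)*(-1949 + 1427) = 12 - 1222*(-522) = 12 + 637884 = 637896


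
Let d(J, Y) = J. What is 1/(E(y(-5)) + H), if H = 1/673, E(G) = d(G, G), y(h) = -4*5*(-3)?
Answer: 673/40381 ≈ 0.016666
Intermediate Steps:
y(h) = 60 (y(h) = -20*(-3) = 60)
E(G) = G
H = 1/673 ≈ 0.0014859
1/(E(y(-5)) + H) = 1/(60 + 1/673) = 1/(40381/673) = 673/40381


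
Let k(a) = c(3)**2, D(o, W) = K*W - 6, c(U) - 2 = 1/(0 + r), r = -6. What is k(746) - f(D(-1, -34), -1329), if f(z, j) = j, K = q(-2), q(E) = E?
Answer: 47965/36 ≈ 1332.4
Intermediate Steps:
K = -2
c(U) = 11/6 (c(U) = 2 + 1/(0 - 6) = 2 + 1/(-6) = 2 - 1/6 = 11/6)
D(o, W) = -6 - 2*W (D(o, W) = -2*W - 6 = -6 - 2*W)
k(a) = 121/36 (k(a) = (11/6)**2 = 121/36)
k(746) - f(D(-1, -34), -1329) = 121/36 - 1*(-1329) = 121/36 + 1329 = 47965/36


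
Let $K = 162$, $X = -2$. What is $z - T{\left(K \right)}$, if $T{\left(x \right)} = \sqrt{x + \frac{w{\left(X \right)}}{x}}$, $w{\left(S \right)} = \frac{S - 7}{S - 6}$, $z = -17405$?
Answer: $-17405 - \frac{\sqrt{23329}}{12} \approx -17418.0$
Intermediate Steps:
$w{\left(S \right)} = \frac{-7 + S}{-6 + S}$
$T{\left(x \right)} = \sqrt{x + \frac{9}{8 x}}$ ($T{\left(x \right)} = \sqrt{x + \frac{\frac{1}{-6 - 2} \left(-7 - 2\right)}{x}} = \sqrt{x + \frac{\frac{1}{-8} \left(-9\right)}{x}} = \sqrt{x + \frac{\left(- \frac{1}{8}\right) \left(-9\right)}{x}} = \sqrt{x + \frac{9}{8 x}}$)
$z - T{\left(K \right)} = -17405 - \frac{\sqrt{16 \cdot 162 + \frac{18}{162}}}{4} = -17405 - \frac{\sqrt{2592 + 18 \cdot \frac{1}{162}}}{4} = -17405 - \frac{\sqrt{2592 + \frac{1}{9}}}{4} = -17405 - \frac{\sqrt{\frac{23329}{9}}}{4} = -17405 - \frac{\frac{1}{3} \sqrt{23329}}{4} = -17405 - \frac{\sqrt{23329}}{12}$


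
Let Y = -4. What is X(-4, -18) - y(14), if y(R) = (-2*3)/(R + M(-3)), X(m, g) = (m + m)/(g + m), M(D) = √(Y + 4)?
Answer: 61/77 ≈ 0.79221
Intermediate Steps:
M(D) = 0 (M(D) = √(-4 + 4) = √0 = 0)
X(m, g) = 2*m/(g + m) (X(m, g) = (2*m)/(g + m) = 2*m/(g + m))
y(R) = -6/R (y(R) = (-2*3)/(R + 0) = -6/R)
X(-4, -18) - y(14) = 2*(-4)/(-18 - 4) - (-6)/14 = 2*(-4)/(-22) - (-6)/14 = 2*(-4)*(-1/22) - 1*(-3/7) = 4/11 + 3/7 = 61/77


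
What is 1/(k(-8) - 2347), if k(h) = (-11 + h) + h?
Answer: -1/2374 ≈ -0.00042123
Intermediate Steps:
k(h) = -11 + 2*h
1/(k(-8) - 2347) = 1/((-11 + 2*(-8)) - 2347) = 1/((-11 - 16) - 2347) = 1/(-27 - 2347) = 1/(-2374) = -1/2374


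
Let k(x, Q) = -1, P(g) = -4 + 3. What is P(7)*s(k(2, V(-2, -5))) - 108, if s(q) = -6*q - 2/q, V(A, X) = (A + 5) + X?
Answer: -116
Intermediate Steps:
P(g) = -1
V(A, X) = 5 + A + X (V(A, X) = (5 + A) + X = 5 + A + X)
P(7)*s(k(2, V(-2, -5))) - 108 = -(-6*(-1) - 2/(-1)) - 108 = -(6 - 2*(-1)) - 108 = -(6 + 2) - 108 = -1*8 - 108 = -8 - 108 = -116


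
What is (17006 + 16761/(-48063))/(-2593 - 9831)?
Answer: -7363447/5379592 ≈ -1.3688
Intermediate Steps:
(17006 + 16761/(-48063))/(-2593 - 9831) = (17006 + 16761*(-1/48063))/(-12424) = (17006 - 151/433)*(-1/12424) = (7363447/433)*(-1/12424) = -7363447/5379592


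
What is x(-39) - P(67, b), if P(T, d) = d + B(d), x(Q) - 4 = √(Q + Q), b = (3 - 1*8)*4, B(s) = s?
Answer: 44 + I*√78 ≈ 44.0 + 8.8318*I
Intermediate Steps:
b = -20 (b = (3 - 8)*4 = -5*4 = -20)
x(Q) = 4 + √2*√Q (x(Q) = 4 + √(Q + Q) = 4 + √(2*Q) = 4 + √2*√Q)
P(T, d) = 2*d (P(T, d) = d + d = 2*d)
x(-39) - P(67, b) = (4 + √2*√(-39)) - 2*(-20) = (4 + √2*(I*√39)) - 1*(-40) = (4 + I*√78) + 40 = 44 + I*√78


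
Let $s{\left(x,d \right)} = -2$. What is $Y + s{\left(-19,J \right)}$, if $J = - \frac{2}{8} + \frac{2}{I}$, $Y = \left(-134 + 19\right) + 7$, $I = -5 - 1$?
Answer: $-110$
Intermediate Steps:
$I = -6$ ($I = -5 - 1 = -6$)
$Y = -108$ ($Y = -115 + 7 = -108$)
$J = - \frac{7}{12}$ ($J = - \frac{2}{8} + \frac{2}{-6} = \left(-2\right) \frac{1}{8} + 2 \left(- \frac{1}{6}\right) = - \frac{1}{4} - \frac{1}{3} = - \frac{7}{12} \approx -0.58333$)
$Y + s{\left(-19,J \right)} = -108 - 2 = -110$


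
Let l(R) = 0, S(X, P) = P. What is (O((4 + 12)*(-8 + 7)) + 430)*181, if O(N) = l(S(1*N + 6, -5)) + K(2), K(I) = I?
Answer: 78192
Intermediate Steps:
O(N) = 2 (O(N) = 0 + 2 = 2)
(O((4 + 12)*(-8 + 7)) + 430)*181 = (2 + 430)*181 = 432*181 = 78192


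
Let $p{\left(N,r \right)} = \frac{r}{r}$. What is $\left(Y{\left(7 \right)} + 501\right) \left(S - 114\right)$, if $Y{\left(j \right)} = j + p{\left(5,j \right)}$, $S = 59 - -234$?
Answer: $91111$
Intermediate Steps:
$S = 293$ ($S = 59 + 234 = 293$)
$p{\left(N,r \right)} = 1$
$Y{\left(j \right)} = 1 + j$ ($Y{\left(j \right)} = j + 1 = 1 + j$)
$\left(Y{\left(7 \right)} + 501\right) \left(S - 114\right) = \left(\left(1 + 7\right) + 501\right) \left(293 - 114\right) = \left(8 + 501\right) 179 = 509 \cdot 179 = 91111$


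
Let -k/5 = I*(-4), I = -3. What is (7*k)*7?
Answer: -2940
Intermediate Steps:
k = -60 (k = -(-15)*(-4) = -5*12 = -60)
(7*k)*7 = (7*(-60))*7 = -420*7 = -2940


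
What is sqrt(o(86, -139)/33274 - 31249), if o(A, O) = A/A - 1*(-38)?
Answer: I*sqrt(34597612668238)/33274 ≈ 176.77*I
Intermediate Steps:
o(A, O) = 39 (o(A, O) = 1 + 38 = 39)
sqrt(o(86, -139)/33274 - 31249) = sqrt(39/33274 - 31249) = sqrt(-1039779187/33274) = I*sqrt(34597612668238)/33274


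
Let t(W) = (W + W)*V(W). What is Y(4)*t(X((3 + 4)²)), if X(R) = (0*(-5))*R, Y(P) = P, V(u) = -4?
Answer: 0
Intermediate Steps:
X(R) = 0 (X(R) = 0*R = 0)
t(W) = -8*W (t(W) = (W + W)*(-4) = (2*W)*(-4) = -8*W)
Y(4)*t(X((3 + 4)²)) = 4*(-8*0) = 4*0 = 0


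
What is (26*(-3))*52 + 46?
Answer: -4010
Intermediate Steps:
(26*(-3))*52 + 46 = -78*52 + 46 = -4056 + 46 = -4010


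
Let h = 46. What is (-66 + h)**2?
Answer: 400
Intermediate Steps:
(-66 + h)**2 = (-66 + 46)**2 = (-20)**2 = 400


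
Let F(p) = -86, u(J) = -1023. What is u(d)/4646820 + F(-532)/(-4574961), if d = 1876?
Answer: -1426852861/7086340091340 ≈ -0.00020135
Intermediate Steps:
u(d)/4646820 + F(-532)/(-4574961) = -1023/4646820 - 86/(-4574961) = -1023*1/4646820 - 86*(-1/4574961) = -341/1548940 + 86/4574961 = -1426852861/7086340091340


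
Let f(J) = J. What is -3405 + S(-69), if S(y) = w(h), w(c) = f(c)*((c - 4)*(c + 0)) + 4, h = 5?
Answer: -3376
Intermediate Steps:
w(c) = 4 + c²*(-4 + c) (w(c) = c*((c - 4)*(c + 0)) + 4 = c*((-4 + c)*c) + 4 = c*(c*(-4 + c)) + 4 = c²*(-4 + c) + 4 = 4 + c²*(-4 + c))
S(y) = 29 (S(y) = 4 + 5³ - 4*5² = 4 + 125 - 4*25 = 4 + 125 - 100 = 29)
-3405 + S(-69) = -3405 + 29 = -3376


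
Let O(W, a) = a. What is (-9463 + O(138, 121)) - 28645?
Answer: -37987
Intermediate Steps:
(-9463 + O(138, 121)) - 28645 = (-9463 + 121) - 28645 = -9342 - 28645 = -37987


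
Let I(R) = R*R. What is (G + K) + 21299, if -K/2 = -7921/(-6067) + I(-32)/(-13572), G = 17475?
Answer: 798124978592/20585331 ≈ 38772.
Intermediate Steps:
I(R) = R²
K = -50645602/20585331 (K = -2*(-7921/(-6067) + (-32)²/(-13572)) = -2*(-7921*(-1/6067) + 1024*(-1/13572)) = -2*(7921/6067 - 256/3393) = -2*25322801/20585331 = -50645602/20585331 ≈ -2.4603)
(G + K) + 21299 = (17475 - 50645602/20585331) + 21299 = 359678013623/20585331 + 21299 = 798124978592/20585331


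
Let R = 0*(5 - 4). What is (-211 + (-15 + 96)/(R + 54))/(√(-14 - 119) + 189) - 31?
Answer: (-62*√133 + 12137*I)/(2*(√133 - 189*I)) ≈ -32.104 + 0.067386*I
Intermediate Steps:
R = 0 (R = 0*1 = 0)
(-211 + (-15 + 96)/(R + 54))/(√(-14 - 119) + 189) - 31 = (-211 + (-15 + 96)/(0 + 54))/(√(-14 - 119) + 189) - 31 = (-211 + 81/54)/(√(-133) + 189) - 31 = (-211 + 81*(1/54))/(I*√133 + 189) - 31 = (-211 + 3/2)/(189 + I*√133) - 31 = -419/(2*(189 + I*√133)) - 31 = -31 - 419/(2*(189 + I*√133))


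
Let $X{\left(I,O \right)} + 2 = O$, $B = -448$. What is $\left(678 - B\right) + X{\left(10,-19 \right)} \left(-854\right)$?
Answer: $19060$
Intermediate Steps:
$X{\left(I,O \right)} = -2 + O$
$\left(678 - B\right) + X{\left(10,-19 \right)} \left(-854\right) = \left(678 - -448\right) + \left(-2 - 19\right) \left(-854\right) = \left(678 + 448\right) - -17934 = 1126 + 17934 = 19060$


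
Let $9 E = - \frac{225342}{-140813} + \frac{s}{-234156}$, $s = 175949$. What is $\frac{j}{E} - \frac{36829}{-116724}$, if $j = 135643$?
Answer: $\frac{4698380602826407466099}{3267020113506060} \approx 1.4381 \cdot 10^{6}$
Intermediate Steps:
$E = \frac{27989274815}{296749879452}$ ($E = \frac{- \frac{225342}{-140813} + \frac{175949}{-234156}}{9} = \frac{\left(-225342\right) \left(- \frac{1}{140813}\right) + 175949 \left(- \frac{1}{234156}\right)}{9} = \frac{\frac{225342}{140813} - \frac{175949}{234156}}{9} = \frac{1}{9} \cdot \frac{27989274815}{32972208828} = \frac{27989274815}{296749879452} \approx 0.094319$)
$\frac{j}{E} - \frac{36829}{-116724} = \frac{135643}{\frac{27989274815}{296749879452}} - \frac{36829}{-116724} = 135643 \cdot \frac{296749879452}{27989274815} - - \frac{36829}{116724} = \frac{40252043898507636}{27989274815} + \frac{36829}{116724} = \frac{4698380602826407466099}{3267020113506060}$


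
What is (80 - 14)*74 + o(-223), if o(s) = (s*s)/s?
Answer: 4661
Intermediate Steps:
o(s) = s (o(s) = s²/s = s)
(80 - 14)*74 + o(-223) = (80 - 14)*74 - 223 = 66*74 - 223 = 4884 - 223 = 4661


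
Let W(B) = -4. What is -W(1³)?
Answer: 4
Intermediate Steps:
-W(1³) = -1*(-4) = 4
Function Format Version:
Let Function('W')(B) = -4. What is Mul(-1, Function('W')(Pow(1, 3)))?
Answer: 4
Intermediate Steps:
Mul(-1, Function('W')(Pow(1, 3))) = Mul(-1, -4) = 4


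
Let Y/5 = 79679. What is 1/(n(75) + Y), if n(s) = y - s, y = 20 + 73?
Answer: 1/398413 ≈ 2.5100e-6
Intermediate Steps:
Y = 398395 (Y = 5*79679 = 398395)
y = 93
n(s) = 93 - s
1/(n(75) + Y) = 1/((93 - 1*75) + 398395) = 1/((93 - 75) + 398395) = 1/(18 + 398395) = 1/398413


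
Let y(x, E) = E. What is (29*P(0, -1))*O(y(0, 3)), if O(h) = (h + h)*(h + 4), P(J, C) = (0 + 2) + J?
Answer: 2436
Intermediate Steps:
P(J, C) = 2 + J
O(h) = 2*h*(4 + h) (O(h) = (2*h)*(4 + h) = 2*h*(4 + h))
(29*P(0, -1))*O(y(0, 3)) = (29*(2 + 0))*(2*3*(4 + 3)) = (29*2)*(2*3*7) = 58*42 = 2436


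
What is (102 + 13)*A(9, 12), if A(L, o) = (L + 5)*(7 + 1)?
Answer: 12880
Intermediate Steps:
A(L, o) = 40 + 8*L (A(L, o) = (5 + L)*8 = 40 + 8*L)
(102 + 13)*A(9, 12) = (102 + 13)*(40 + 8*9) = 115*(40 + 72) = 115*112 = 12880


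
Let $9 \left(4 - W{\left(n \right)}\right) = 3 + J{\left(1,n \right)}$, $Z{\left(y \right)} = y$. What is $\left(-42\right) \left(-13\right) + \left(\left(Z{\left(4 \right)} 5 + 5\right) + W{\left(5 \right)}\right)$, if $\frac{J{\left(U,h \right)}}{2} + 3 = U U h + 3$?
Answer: $\frac{5162}{9} \approx 573.56$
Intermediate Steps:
$J{\left(U,h \right)} = 2 h U^{2}$ ($J{\left(U,h \right)} = -6 + 2 \left(U U h + 3\right) = -6 + 2 \left(U^{2} h + 3\right) = -6 + 2 \left(h U^{2} + 3\right) = -6 + 2 \left(3 + h U^{2}\right) = -6 + \left(6 + 2 h U^{2}\right) = 2 h U^{2}$)
$W{\left(n \right)} = \frac{11}{3} - \frac{2 n}{9}$ ($W{\left(n \right)} = 4 - \frac{3 + 2 n 1^{2}}{9} = 4 - \frac{3 + 2 n 1}{9} = 4 - \frac{3 + 2 n}{9} = 4 - \left(\frac{1}{3} + \frac{2 n}{9}\right) = \frac{11}{3} - \frac{2 n}{9}$)
$\left(-42\right) \left(-13\right) + \left(\left(Z{\left(4 \right)} 5 + 5\right) + W{\left(5 \right)}\right) = \left(-42\right) \left(-13\right) + \left(\left(4 \cdot 5 + 5\right) + \left(\frac{11}{3} - \frac{10}{9}\right)\right) = 546 + \left(\left(20 + 5\right) + \left(\frac{11}{3} - \frac{10}{9}\right)\right) = 546 + \left(25 + \frac{23}{9}\right) = 546 + \frac{248}{9} = \frac{5162}{9}$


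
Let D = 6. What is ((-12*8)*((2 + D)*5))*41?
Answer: -157440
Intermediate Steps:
((-12*8)*((2 + D)*5))*41 = ((-12*8)*((2 + 6)*5))*41 = -768*5*41 = -96*40*41 = -3840*41 = -157440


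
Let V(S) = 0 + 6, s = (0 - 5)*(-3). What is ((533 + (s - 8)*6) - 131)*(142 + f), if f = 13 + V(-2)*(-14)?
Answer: 31524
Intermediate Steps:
s = 15 (s = -5*(-3) = 15)
V(S) = 6
f = -71 (f = 13 + 6*(-14) = 13 - 84 = -71)
((533 + (s - 8)*6) - 131)*(142 + f) = ((533 + (15 - 8)*6) - 131)*(142 - 71) = ((533 + 7*6) - 131)*71 = ((533 + 42) - 131)*71 = (575 - 131)*71 = 444*71 = 31524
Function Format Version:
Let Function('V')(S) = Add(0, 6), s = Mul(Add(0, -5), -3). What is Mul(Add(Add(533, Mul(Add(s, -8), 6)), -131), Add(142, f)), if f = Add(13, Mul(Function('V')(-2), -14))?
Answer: 31524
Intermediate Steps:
s = 15 (s = Mul(-5, -3) = 15)
Function('V')(S) = 6
f = -71 (f = Add(13, Mul(6, -14)) = Add(13, -84) = -71)
Mul(Add(Add(533, Mul(Add(s, -8), 6)), -131), Add(142, f)) = Mul(Add(Add(533, Mul(Add(15, -8), 6)), -131), Add(142, -71)) = Mul(Add(Add(533, Mul(7, 6)), -131), 71) = Mul(Add(Add(533, 42), -131), 71) = Mul(Add(575, -131), 71) = Mul(444, 71) = 31524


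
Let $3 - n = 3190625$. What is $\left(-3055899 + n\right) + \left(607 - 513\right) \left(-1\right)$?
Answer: $-6246615$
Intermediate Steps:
$n = -3190622$ ($n = 3 - 3190625 = -3190622$)
$\left(-3055899 + n\right) + \left(607 - 513\right) \left(-1\right) = \left(-3055899 - 3190622\right) + \left(607 - 513\right) \left(-1\right) = -6246521 + 94 \left(-1\right) = -6246521 - 94 = -6246615$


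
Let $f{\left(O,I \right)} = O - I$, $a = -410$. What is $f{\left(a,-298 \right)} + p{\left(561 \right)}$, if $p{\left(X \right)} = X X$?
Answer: $314609$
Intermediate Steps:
$p{\left(X \right)} = X^{2}$
$f{\left(a,-298 \right)} + p{\left(561 \right)} = \left(-410 - -298\right) + 561^{2} = \left(-410 + 298\right) + 314721 = -112 + 314721 = 314609$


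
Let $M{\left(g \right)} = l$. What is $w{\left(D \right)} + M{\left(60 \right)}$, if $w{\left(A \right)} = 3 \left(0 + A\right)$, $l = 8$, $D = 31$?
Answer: $101$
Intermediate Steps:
$w{\left(A \right)} = 3 A$
$M{\left(g \right)} = 8$
$w{\left(D \right)} + M{\left(60 \right)} = 3 \cdot 31 + 8 = 93 + 8 = 101$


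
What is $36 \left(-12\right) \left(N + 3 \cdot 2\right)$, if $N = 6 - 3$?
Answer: $-3888$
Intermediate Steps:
$N = 3$ ($N = 6 - 3 = 3$)
$36 \left(-12\right) \left(N + 3 \cdot 2\right) = 36 \left(-12\right) \left(3 + 3 \cdot 2\right) = - 432 \left(3 + 6\right) = \left(-432\right) 9 = -3888$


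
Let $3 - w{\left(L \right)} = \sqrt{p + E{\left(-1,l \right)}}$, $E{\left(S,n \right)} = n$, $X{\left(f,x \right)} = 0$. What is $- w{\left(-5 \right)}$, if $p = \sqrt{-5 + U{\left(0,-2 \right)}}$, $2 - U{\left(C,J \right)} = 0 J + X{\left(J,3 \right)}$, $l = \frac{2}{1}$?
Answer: $-3 + \sqrt{2 + i \sqrt{3}} \approx -1.4759 + 0.56822 i$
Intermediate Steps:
$l = 2$ ($l = 2 \cdot 1 = 2$)
$U{\left(C,J \right)} = 2$ ($U{\left(C,J \right)} = 2 - \left(0 J + 0\right) = 2 - \left(0 + 0\right) = 2 - 0 = 2 + 0 = 2$)
$p = i \sqrt{3}$ ($p = \sqrt{-5 + 2} = \sqrt{-3} = i \sqrt{3} \approx 1.732 i$)
$w{\left(L \right)} = 3 - \sqrt{2 + i \sqrt{3}}$ ($w{\left(L \right)} = 3 - \sqrt{i \sqrt{3} + 2} = 3 - \sqrt{2 + i \sqrt{3}}$)
$- w{\left(-5 \right)} = - (3 - \sqrt{2 + i \sqrt{3}}) = -3 + \sqrt{2 + i \sqrt{3}}$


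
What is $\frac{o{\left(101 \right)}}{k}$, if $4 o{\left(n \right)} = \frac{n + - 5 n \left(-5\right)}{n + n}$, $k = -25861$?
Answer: $- \frac{13}{103444} \approx -0.00012567$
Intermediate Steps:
$o{\left(n \right)} = \frac{13}{4}$ ($o{\left(n \right)} = \frac{\left(n + - 5 n \left(-5\right)\right) \frac{1}{n + n}}{4} = \frac{\left(n + 25 n\right) \frac{1}{2 n}}{4} = \frac{26 n \frac{1}{2 n}}{4} = \frac{1}{4} \cdot 13 = \frac{13}{4}$)
$\frac{o{\left(101 \right)}}{k} = \frac{13}{4 \left(-25861\right)} = \frac{13}{4} \left(- \frac{1}{25861}\right) = - \frac{13}{103444}$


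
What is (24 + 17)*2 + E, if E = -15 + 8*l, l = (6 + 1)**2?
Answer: 459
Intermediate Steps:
l = 49 (l = 7**2 = 49)
E = 377 (E = -15 + 8*49 = -15 + 392 = 377)
(24 + 17)*2 + E = (24 + 17)*2 + 377 = 41*2 + 377 = 82 + 377 = 459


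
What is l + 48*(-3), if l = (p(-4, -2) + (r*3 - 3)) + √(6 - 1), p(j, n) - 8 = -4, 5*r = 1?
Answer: -712/5 + √5 ≈ -140.16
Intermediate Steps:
r = ⅕ (r = (⅕)*1 = ⅕ ≈ 0.20000)
p(j, n) = 4 (p(j, n) = 8 - 4 = 4)
l = 8/5 + √5 (l = (4 + ((⅕)*3 - 3)) + √(6 - 1) = (4 + (⅗ - 3)) + √5 = (4 - 12/5) + √5 = 8/5 + √5 ≈ 3.8361)
l + 48*(-3) = (8/5 + √5) + 48*(-3) = (8/5 + √5) - 144 = -712/5 + √5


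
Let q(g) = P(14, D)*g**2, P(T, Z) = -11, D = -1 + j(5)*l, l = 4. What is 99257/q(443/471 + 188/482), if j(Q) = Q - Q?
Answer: -1278901344989097/250933929059 ≈ -5096.6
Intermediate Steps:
j(Q) = 0
D = -1 (D = -1 + 0*4 = -1 + 0 = -1)
q(g) = -11*g**2
99257/q(443/471 + 188/482) = 99257/((-11*(443/471 + 188/482)**2)) = 99257/((-11*(443*(1/471) + 188*(1/482))**2)) = 99257/((-11*(443/471 + 94/241)**2)) = 99257/((-11*(151037/113511)**2)) = 99257/((-11*22812175369/12884747121)) = 99257/(-250933929059/12884747121) = 99257*(-12884747121/250933929059) = -1278901344989097/250933929059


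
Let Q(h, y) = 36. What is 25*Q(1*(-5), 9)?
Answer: 900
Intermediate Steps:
25*Q(1*(-5), 9) = 25*36 = 900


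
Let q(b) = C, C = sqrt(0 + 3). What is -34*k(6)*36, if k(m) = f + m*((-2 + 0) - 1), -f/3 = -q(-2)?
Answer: 22032 - 3672*sqrt(3) ≈ 15672.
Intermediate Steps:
C = sqrt(3) ≈ 1.7320
q(b) = sqrt(3)
f = 3*sqrt(3) (f = -(-3)*sqrt(3) = 3*sqrt(3) ≈ 5.1962)
k(m) = -3*m + 3*sqrt(3) (k(m) = 3*sqrt(3) + m*((-2 + 0) - 1) = 3*sqrt(3) + m*(-2 - 1) = 3*sqrt(3) + m*(-3) = 3*sqrt(3) - 3*m = -3*m + 3*sqrt(3))
-34*k(6)*36 = -34*(-3*6 + 3*sqrt(3))*36 = -34*(-18 + 3*sqrt(3))*36 = (612 - 102*sqrt(3))*36 = 22032 - 3672*sqrt(3)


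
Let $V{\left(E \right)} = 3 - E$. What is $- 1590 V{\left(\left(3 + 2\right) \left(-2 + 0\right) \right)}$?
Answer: $-20670$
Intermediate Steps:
$- 1590 V{\left(\left(3 + 2\right) \left(-2 + 0\right) \right)} = - 1590 \left(3 - \left(3 + 2\right) \left(-2 + 0\right)\right) = - 1590 \left(3 - 5 \left(-2\right)\right) = - 1590 \left(3 - -10\right) = - 1590 \left(3 + 10\right) = \left(-1590\right) 13 = -20670$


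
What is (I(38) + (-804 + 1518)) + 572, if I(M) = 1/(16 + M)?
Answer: 69445/54 ≈ 1286.0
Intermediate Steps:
(I(38) + (-804 + 1518)) + 572 = (1/(16 + 38) + (-804 + 1518)) + 572 = (1/54 + 714) + 572 = 38557/54 + 572 = 69445/54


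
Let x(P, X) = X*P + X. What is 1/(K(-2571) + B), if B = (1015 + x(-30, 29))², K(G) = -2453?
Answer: 1/27823 ≈ 3.5941e-5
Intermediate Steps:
x(P, X) = X + P*X (x(P, X) = P*X + X = X + P*X)
B = 30276 (B = (1015 + 29*(1 - 30))² = (1015 + 29*(-29))² = (1015 - 841)² = 174² = 30276)
1/(K(-2571) + B) = 1/(-2453 + 30276) = 1/27823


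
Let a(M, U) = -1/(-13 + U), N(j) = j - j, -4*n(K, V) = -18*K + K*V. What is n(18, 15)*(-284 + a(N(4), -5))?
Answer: -15333/4 ≈ -3833.3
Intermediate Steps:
n(K, V) = 9*K/2 - K*V/4 (n(K, V) = -(-18*K + K*V)/4 = 9*K/2 - K*V/4)
N(j) = 0
n(18, 15)*(-284 + a(N(4), -5)) = ((¼)*18*(18 - 1*15))*(-284 - 1/(-13 - 5)) = ((¼)*18*(18 - 15))*(-284 - 1/(-18)) = ((¼)*18*3)*(-284 - 1*(-1/18)) = 27*(-284 + 1/18)/2 = (27/2)*(-5111/18) = -15333/4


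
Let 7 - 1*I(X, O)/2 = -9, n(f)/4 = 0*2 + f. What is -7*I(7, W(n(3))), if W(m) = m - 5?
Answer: -224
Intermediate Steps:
n(f) = 4*f (n(f) = 4*(0*2 + f) = 4*(0 + f) = 4*f)
W(m) = -5 + m
I(X, O) = 32 (I(X, O) = 14 - 2*(-9) = 14 + 18 = 32)
-7*I(7, W(n(3))) = -7*32 = -224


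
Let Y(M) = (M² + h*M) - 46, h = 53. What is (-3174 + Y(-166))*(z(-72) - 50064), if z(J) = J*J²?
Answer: -6577421856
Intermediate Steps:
z(J) = J³
Y(M) = -46 + M² + 53*M (Y(M) = (M² + 53*M) - 46 = -46 + M² + 53*M)
(-3174 + Y(-166))*(z(-72) - 50064) = (-3174 + (-46 + (-166)² + 53*(-166)))*((-72)³ - 50064) = (-3174 + (-46 + 27556 - 8798))*(-373248 - 50064) = (-3174 + 18712)*(-423312) = 15538*(-423312) = -6577421856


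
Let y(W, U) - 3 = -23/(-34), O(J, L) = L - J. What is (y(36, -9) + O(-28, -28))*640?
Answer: 40000/17 ≈ 2352.9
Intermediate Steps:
y(W, U) = 125/34 (y(W, U) = 3 - 23/(-34) = 3 - 23*(-1/34) = 3 + 23/34 = 125/34)
(y(36, -9) + O(-28, -28))*640 = (125/34 + (-28 - 1*(-28)))*640 = (125/34 + (-28 + 28))*640 = (125/34 + 0)*640 = (125/34)*640 = 40000/17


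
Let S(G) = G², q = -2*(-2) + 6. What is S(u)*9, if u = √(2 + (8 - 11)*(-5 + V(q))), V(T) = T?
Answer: -117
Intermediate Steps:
q = 10 (q = 4 + 6 = 10)
u = I*√13 (u = √(2 + (8 - 11)*(-5 + 10)) = √(2 - 3*5) = √(2 - 15) = √(-13) = I*√13 ≈ 3.6056*I)
S(u)*9 = (I*√13)²*9 = -13*9 = -117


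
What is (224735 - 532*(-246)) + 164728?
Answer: 520335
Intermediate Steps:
(224735 - 532*(-246)) + 164728 = (224735 + 130872) + 164728 = 355607 + 164728 = 520335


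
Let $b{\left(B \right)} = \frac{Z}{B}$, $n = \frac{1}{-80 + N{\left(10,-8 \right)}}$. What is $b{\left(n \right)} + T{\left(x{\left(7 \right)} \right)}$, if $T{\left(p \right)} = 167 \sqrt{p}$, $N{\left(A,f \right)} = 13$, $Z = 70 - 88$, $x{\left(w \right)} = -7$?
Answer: $1206 + 167 i \sqrt{7} \approx 1206.0 + 441.84 i$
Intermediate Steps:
$Z = -18$
$n = - \frac{1}{67}$ ($n = \frac{1}{-80 + 13} = \frac{1}{-67} = - \frac{1}{67} \approx -0.014925$)
$b{\left(B \right)} = - \frac{18}{B}$
$b{\left(n \right)} + T{\left(x{\left(7 \right)} \right)} = - \frac{18}{- \frac{1}{67}} + 167 \sqrt{-7} = \left(-18\right) \left(-67\right) + 167 i \sqrt{7} = 1206 + 167 i \sqrt{7}$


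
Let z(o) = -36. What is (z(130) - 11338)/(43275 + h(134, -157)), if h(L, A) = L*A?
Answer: -11374/22237 ≈ -0.51149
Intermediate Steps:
h(L, A) = A*L
(z(130) - 11338)/(43275 + h(134, -157)) = (-36 - 11338)/(43275 - 157*134) = -11374/(43275 - 21038) = -11374/22237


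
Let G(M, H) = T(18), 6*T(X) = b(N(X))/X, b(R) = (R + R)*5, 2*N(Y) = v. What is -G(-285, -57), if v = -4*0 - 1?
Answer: 5/108 ≈ 0.046296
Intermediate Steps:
v = -1 (v = 0 - 1 = -1)
N(Y) = -1/2 (N(Y) = (1/2)*(-1) = -1/2)
b(R) = 10*R (b(R) = (2*R)*5 = 10*R)
T(X) = -5/(6*X) (T(X) = ((10*(-1/2))/X)/6 = (-5/X)/6 = -5/(6*X))
G(M, H) = -5/108 (G(M, H) = -5/6/18 = -5/6*1/18 = -5/108)
-G(-285, -57) = -1*(-5/108) = 5/108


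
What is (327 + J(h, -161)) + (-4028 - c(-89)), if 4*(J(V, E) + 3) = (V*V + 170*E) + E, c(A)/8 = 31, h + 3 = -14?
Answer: -21525/2 ≈ -10763.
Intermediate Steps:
h = -17 (h = -3 - 14 = -17)
c(A) = 248 (c(A) = 8*31 = 248)
J(V, E) = -3 + V**2/4 + 171*E/4 (J(V, E) = -3 + ((V*V + 170*E) + E)/4 = -3 + ((V**2 + 170*E) + E)/4 = -3 + (V**2 + 171*E)/4 = -3 + (V**2/4 + 171*E/4) = -3 + V**2/4 + 171*E/4)
(327 + J(h, -161)) + (-4028 - c(-89)) = (327 + (-3 + (1/4)*(-17)**2 + (171/4)*(-161))) + (-4028 - 1*248) = (327 + (-3 + (1/4)*289 - 27531/4)) + (-4028 - 248) = (327 + (-3 + 289/4 - 27531/4)) - 4276 = (327 - 13627/2) - 4276 = -12973/2 - 4276 = -21525/2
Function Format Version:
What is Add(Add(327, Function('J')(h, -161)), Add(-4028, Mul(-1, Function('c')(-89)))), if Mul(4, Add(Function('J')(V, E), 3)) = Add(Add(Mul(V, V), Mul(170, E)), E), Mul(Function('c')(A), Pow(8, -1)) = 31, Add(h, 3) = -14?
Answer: Rational(-21525, 2) ≈ -10763.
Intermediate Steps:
h = -17 (h = Add(-3, -14) = -17)
Function('c')(A) = 248 (Function('c')(A) = Mul(8, 31) = 248)
Function('J')(V, E) = Add(-3, Mul(Rational(1, 4), Pow(V, 2)), Mul(Rational(171, 4), E)) (Function('J')(V, E) = Add(-3, Mul(Rational(1, 4), Add(Add(Mul(V, V), Mul(170, E)), E))) = Add(-3, Mul(Rational(1, 4), Add(Add(Pow(V, 2), Mul(170, E)), E))) = Add(-3, Mul(Rational(1, 4), Add(Pow(V, 2), Mul(171, E)))) = Add(-3, Add(Mul(Rational(1, 4), Pow(V, 2)), Mul(Rational(171, 4), E))) = Add(-3, Mul(Rational(1, 4), Pow(V, 2)), Mul(Rational(171, 4), E)))
Add(Add(327, Function('J')(h, -161)), Add(-4028, Mul(-1, Function('c')(-89)))) = Add(Add(327, Add(-3, Mul(Rational(1, 4), Pow(-17, 2)), Mul(Rational(171, 4), -161))), Add(-4028, Mul(-1, 248))) = Add(Add(327, Add(-3, Mul(Rational(1, 4), 289), Rational(-27531, 4))), Add(-4028, -248)) = Add(Add(327, Add(-3, Rational(289, 4), Rational(-27531, 4))), -4276) = Add(Add(327, Rational(-13627, 2)), -4276) = Add(Rational(-12973, 2), -4276) = Rational(-21525, 2)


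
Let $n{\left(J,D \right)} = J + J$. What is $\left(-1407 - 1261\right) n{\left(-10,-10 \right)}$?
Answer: $53360$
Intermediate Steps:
$n{\left(J,D \right)} = 2 J$
$\left(-1407 - 1261\right) n{\left(-10,-10 \right)} = \left(-1407 - 1261\right) 2 \left(-10\right) = \left(-2668\right) \left(-20\right) = 53360$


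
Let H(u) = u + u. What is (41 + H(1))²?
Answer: 1849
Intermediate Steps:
H(u) = 2*u
(41 + H(1))² = (41 + 2*1)² = (41 + 2)² = 43² = 1849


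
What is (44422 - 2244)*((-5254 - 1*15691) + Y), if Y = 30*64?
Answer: -802436450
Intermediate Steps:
Y = 1920
(44422 - 2244)*((-5254 - 1*15691) + Y) = (44422 - 2244)*((-5254 - 1*15691) + 1920) = 42178*((-5254 - 15691) + 1920) = 42178*(-20945 + 1920) = 42178*(-19025) = -802436450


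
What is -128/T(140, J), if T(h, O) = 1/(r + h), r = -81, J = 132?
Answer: -7552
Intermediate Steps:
T(h, O) = 1/(-81 + h)
-128/T(140, J) = -128/(1/(-81 + 140)) = -128/(1/59) = -128/1/59 = -128*59 = -7552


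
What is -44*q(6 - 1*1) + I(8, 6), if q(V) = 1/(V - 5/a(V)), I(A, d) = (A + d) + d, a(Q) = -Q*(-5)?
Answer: 65/6 ≈ 10.833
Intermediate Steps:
a(Q) = 5*Q
I(A, d) = A + 2*d
q(V) = 1/(V - 1/V) (q(V) = 1/(V - 5*1/(5*V)) = 1/(V - 1/V))
-44*q(6 - 1*1) + I(8, 6) = -44*(6 - 1*1)/(-1 + (6 - 1*1)**2) + (8 + 2*6) = -44*(6 - 1)/(-1 + (6 - 1)**2) + (8 + 12) = -220/(-1 + 5**2) + 20 = -220/(-1 + 25) + 20 = -220/24 + 20 = -44*5/24 + 20 = -55/6 + 20 = 65/6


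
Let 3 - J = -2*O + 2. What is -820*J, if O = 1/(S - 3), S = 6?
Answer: -4100/3 ≈ -1366.7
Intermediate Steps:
O = ⅓ (O = 1/(6 - 3) = 1/3 = ⅓ ≈ 0.33333)
J = 5/3 (J = 3 - (-2*⅓ + 2) = 3 - (-⅔ + 2) = 3 - 1*4/3 = 3 - 4/3 = 5/3 ≈ 1.6667)
-820*J = -820*5/3 = -4100/3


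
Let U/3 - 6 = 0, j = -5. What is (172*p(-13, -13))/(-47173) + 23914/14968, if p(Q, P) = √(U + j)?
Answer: 11957/7484 - 172*√13/47173 ≈ 1.5845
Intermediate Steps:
U = 18 (U = 18 + 3*0 = 18 + 0 = 18)
p(Q, P) = √13 (p(Q, P) = √(18 - 5) = √13)
(172*p(-13, -13))/(-47173) + 23914/14968 = (172*√13)/(-47173) + 23914/14968 = (172*√13)*(-1/47173) + 23914*(1/14968) = -172*√13/47173 + 11957/7484 = 11957/7484 - 172*√13/47173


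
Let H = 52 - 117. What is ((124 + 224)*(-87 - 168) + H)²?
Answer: 7886328025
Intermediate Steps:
H = -65
((124 + 224)*(-87 - 168) + H)² = ((124 + 224)*(-87 - 168) - 65)² = (348*(-255) - 65)² = (-88740 - 65)² = (-88805)² = 7886328025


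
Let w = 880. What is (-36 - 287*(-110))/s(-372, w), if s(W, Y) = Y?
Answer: 15767/440 ≈ 35.834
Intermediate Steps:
(-36 - 287*(-110))/s(-372, w) = (-36 - 287*(-110))/880 = (-36 + 31570)*(1/880) = 31534*(1/880) = 15767/440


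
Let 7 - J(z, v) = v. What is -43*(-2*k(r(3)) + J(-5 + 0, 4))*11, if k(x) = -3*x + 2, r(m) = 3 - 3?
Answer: 473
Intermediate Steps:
J(z, v) = 7 - v
r(m) = 0
k(x) = 2 - 3*x
-43*(-2*k(r(3)) + J(-5 + 0, 4))*11 = -43*(-2*(2 - 3*0) + (7 - 1*4))*11 = -43*(-2*(2 + 0) + (7 - 4))*11 = -43*(-2*2 + 3)*11 = -43*(-4 + 3)*11 = -43*(-1)*11 = 43*11 = 473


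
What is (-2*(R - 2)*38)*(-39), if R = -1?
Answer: -8892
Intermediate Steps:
(-2*(R - 2)*38)*(-39) = (-2*(-1 - 2)*38)*(-39) = (-2*(-3)*38)*(-39) = (6*38)*(-39) = 228*(-39) = -8892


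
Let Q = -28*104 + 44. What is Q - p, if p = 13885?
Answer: -16753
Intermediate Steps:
Q = -2868 (Q = -2912 + 44 = -2868)
Q - p = -2868 - 1*13885 = -2868 - 13885 = -16753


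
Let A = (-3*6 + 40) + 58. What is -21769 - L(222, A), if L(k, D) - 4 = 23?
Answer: -21796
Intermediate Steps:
A = 80 (A = (-18 + 40) + 58 = 22 + 58 = 80)
L(k, D) = 27 (L(k, D) = 4 + 23 = 27)
-21769 - L(222, A) = -21769 - 1*27 = -21769 - 27 = -21796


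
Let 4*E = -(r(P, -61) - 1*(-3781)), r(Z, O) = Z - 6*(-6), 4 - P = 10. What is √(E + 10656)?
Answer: √38813/2 ≈ 98.505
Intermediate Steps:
P = -6 (P = 4 - 1*10 = 4 - 10 = -6)
r(Z, O) = 36 + Z (r(Z, O) = Z + 36 = 36 + Z)
E = -3811/4 (E = (-((36 - 6) - 1*(-3781)))/4 = (-(30 + 3781))/4 = (-1*3811)/4 = (¼)*(-3811) = -3811/4 ≈ -952.75)
√(E + 10656) = √(-3811/4 + 10656) = √(38813/4) = √38813/2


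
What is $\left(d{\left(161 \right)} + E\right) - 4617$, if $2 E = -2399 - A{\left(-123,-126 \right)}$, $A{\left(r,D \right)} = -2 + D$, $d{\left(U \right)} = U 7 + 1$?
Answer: $- \frac{9249}{2} \approx -4624.5$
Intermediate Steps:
$d{\left(U \right)} = 1 + 7 U$ ($d{\left(U \right)} = 7 U + 1 = 1 + 7 U$)
$E = - \frac{2271}{2}$ ($E = \frac{-2399 - \left(-2 - 126\right)}{2} = \frac{-2399 - -128}{2} = \frac{-2399 + 128}{2} = \frac{1}{2} \left(-2271\right) = - \frac{2271}{2} \approx -1135.5$)
$\left(d{\left(161 \right)} + E\right) - 4617 = \left(\left(1 + 7 \cdot 161\right) - \frac{2271}{2}\right) - 4617 = \left(\left(1 + 1127\right) - \frac{2271}{2}\right) - 4617 = \left(1128 - \frac{2271}{2}\right) - 4617 = - \frac{15}{2} - 4617 = - \frac{9249}{2}$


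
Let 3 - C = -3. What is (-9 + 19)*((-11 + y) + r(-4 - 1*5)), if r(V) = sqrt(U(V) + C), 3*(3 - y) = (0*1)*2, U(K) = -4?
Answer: -80 + 10*sqrt(2) ≈ -65.858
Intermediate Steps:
C = 6 (C = 3 - 1*(-3) = 3 + 3 = 6)
y = 3 (y = 3 - 0*1*2/3 = 3 - 0*2 = 3 - 1/3*0 = 3 + 0 = 3)
r(V) = sqrt(2) (r(V) = sqrt(-4 + 6) = sqrt(2))
(-9 + 19)*((-11 + y) + r(-4 - 1*5)) = (-9 + 19)*((-11 + 3) + sqrt(2)) = 10*(-8 + sqrt(2)) = -80 + 10*sqrt(2)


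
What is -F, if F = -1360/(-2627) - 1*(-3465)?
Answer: -9103915/2627 ≈ -3465.5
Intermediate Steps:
F = 9103915/2627 (F = -1360*(-1/2627) + 3465 = 1360/2627 + 3465 = 9103915/2627 ≈ 3465.5)
-F = -1*9103915/2627 = -9103915/2627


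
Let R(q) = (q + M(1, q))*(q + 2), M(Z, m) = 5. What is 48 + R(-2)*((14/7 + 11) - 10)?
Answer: 48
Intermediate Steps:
R(q) = (2 + q)*(5 + q) (R(q) = (q + 5)*(q + 2) = (5 + q)*(2 + q) = (2 + q)*(5 + q))
48 + R(-2)*((14/7 + 11) - 10) = 48 + (10 + (-2)² + 7*(-2))*((14/7 + 11) - 10) = 48 + (10 + 4 - 14)*((14*(⅐) + 11) - 10) = 48 + 0*((2 + 11) - 10) = 48 + 0*(13 - 10) = 48 + 0*3 = 48 + 0 = 48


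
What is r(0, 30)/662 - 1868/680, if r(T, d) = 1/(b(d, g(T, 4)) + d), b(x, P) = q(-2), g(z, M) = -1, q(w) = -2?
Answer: -4328071/1575560 ≈ -2.7470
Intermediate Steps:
b(x, P) = -2
r(T, d) = 1/(-2 + d)
r(0, 30)/662 - 1868/680 = 1/((-2 + 30)*662) - 1868/680 = (1/662)/28 - 1868*1/680 = (1/28)*(1/662) - 467/170 = 1/18536 - 467/170 = -4328071/1575560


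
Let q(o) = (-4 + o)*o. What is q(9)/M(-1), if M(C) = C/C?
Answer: 45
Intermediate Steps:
M(C) = 1
q(o) = o*(-4 + o)
q(9)/M(-1) = (9*(-4 + 9))/1 = (9*5)*1 = 45*1 = 45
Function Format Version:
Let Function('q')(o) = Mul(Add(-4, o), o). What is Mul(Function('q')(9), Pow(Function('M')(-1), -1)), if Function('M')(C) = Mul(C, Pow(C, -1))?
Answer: 45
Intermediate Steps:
Function('M')(C) = 1
Function('q')(o) = Mul(o, Add(-4, o))
Mul(Function('q')(9), Pow(Function('M')(-1), -1)) = Mul(Mul(9, Add(-4, 9)), Pow(1, -1)) = Mul(Mul(9, 5), 1) = Mul(45, 1) = 45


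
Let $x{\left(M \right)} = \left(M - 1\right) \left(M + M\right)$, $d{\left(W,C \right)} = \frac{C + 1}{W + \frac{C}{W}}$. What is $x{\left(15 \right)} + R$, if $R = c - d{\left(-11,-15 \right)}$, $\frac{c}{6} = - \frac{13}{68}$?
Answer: $\frac{752155}{1802} \approx 417.4$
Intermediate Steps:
$c = - \frac{39}{34}$ ($c = 6 \left(- \frac{13}{68}\right) = - \frac{39}{34} \approx -1.1471$)
$d{\left(W,C \right)} = \frac{1 + C}{W + \frac{C}{W}}$
$x{\left(M \right)} = 2 M \left(-1 + M\right)$ ($x{\left(M \right)} = \left(-1 + M\right) 2 M = 2 M \left(-1 + M\right)$)
$R = - \frac{4685}{1802}$ ($R = - \frac{39}{34} - - \frac{11 \left(1 - 15\right)}{-15 + \left(-11\right)^{2}} = - \frac{39}{34} - \left(-11\right) \frac{1}{-15 + 121} \left(-14\right) = - \frac{39}{34} - \left(-11\right) \frac{1}{106} \left(-14\right) = - \frac{39}{34} - \frac{77}{53} = - \frac{4685}{1802} \approx -2.5999$)
$x{\left(15 \right)} + R = 2 \cdot 15 \left(-1 + 15\right) - \frac{4685}{1802} = 2 \cdot 15 \cdot 14 - \frac{4685}{1802} = 420 - \frac{4685}{1802} = \frac{752155}{1802}$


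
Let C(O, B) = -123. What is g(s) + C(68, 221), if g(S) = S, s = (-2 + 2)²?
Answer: -123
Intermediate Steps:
s = 0 (s = 0² = 0)
g(s) + C(68, 221) = 0 - 123 = -123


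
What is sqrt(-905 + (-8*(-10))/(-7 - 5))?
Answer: I*sqrt(8205)/3 ≈ 30.194*I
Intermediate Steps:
sqrt(-905 + (-8*(-10))/(-7 - 5)) = sqrt(-905 + 80/(-12)) = sqrt(-905 + 80*(-1/12)) = sqrt(-905 - 20/3) = sqrt(-2735/3) = I*sqrt(8205)/3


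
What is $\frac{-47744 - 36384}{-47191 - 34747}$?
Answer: $\frac{42064}{40969} \approx 1.0267$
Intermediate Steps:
$\frac{-47744 - 36384}{-47191 - 34747} = - \frac{84128}{-81938} = \left(-84128\right) \left(- \frac{1}{81938}\right) = \frac{42064}{40969}$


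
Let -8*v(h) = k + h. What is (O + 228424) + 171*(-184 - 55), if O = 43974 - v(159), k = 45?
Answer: 463109/2 ≈ 2.3155e+5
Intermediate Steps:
v(h) = -45/8 - h/8 (v(h) = -(45 + h)/8 = -45/8 - h/8)
O = 87999/2 (O = 43974 - (-45/8 - ⅛*159) = 43974 - (-45/8 - 159/8) = 43974 - 1*(-51/2) = 43974 + 51/2 = 87999/2 ≈ 44000.)
(O + 228424) + 171*(-184 - 55) = (87999/2 + 228424) + 171*(-184 - 55) = 544847/2 + 171*(-239) = 544847/2 - 40869 = 463109/2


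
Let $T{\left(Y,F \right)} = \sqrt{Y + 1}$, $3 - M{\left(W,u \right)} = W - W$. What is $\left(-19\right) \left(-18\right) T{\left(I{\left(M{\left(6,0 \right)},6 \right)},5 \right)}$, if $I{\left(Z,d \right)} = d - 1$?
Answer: $342 \sqrt{6} \approx 837.73$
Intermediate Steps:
$M{\left(W,u \right)} = 3$ ($M{\left(W,u \right)} = 3 - \left(W - W\right) = 3 - 0 = 3 + 0 = 3$)
$I{\left(Z,d \right)} = -1 + d$
$T{\left(Y,F \right)} = \sqrt{1 + Y}$
$\left(-19\right) \left(-18\right) T{\left(I{\left(M{\left(6,0 \right)},6 \right)},5 \right)} = \left(-19\right) \left(-18\right) \sqrt{1 + \left(-1 + 6\right)} = 342 \sqrt{1 + 5} = 342 \sqrt{6}$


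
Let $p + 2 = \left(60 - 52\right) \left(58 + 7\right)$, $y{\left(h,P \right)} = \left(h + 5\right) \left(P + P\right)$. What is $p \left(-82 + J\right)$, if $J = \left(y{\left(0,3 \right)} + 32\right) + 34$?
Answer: $7252$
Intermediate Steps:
$y{\left(h,P \right)} = 2 P \left(5 + h\right)$ ($y{\left(h,P \right)} = \left(5 + h\right) 2 P = 2 P \left(5 + h\right)$)
$J = 96$ ($J = \left(2 \cdot 3 \left(5 + 0\right) + 32\right) + 34 = \left(2 \cdot 3 \cdot 5 + 32\right) + 34 = \left(30 + 32\right) + 34 = 62 + 34 = 96$)
$p = 518$ ($p = -2 + \left(60 - 52\right) \left(58 + 7\right) = -2 + 8 \cdot 65 = -2 + 520 = 518$)
$p \left(-82 + J\right) = 518 \left(-82 + 96\right) = 518 \cdot 14 = 7252$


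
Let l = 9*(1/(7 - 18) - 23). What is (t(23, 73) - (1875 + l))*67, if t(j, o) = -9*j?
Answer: -1381272/11 ≈ -1.2557e+5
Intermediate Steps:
l = -2286/11 (l = 9*(1/(-11) - 23) = 9*(-1/11 - 23) = 9*(-254/11) = -2286/11 ≈ -207.82)
(t(23, 73) - (1875 + l))*67 = (-9*23 - (1875 - 2286/11))*67 = (-207 - 1*18339/11)*67 = (-207 - 18339/11)*67 = -20616/11*67 = -1381272/11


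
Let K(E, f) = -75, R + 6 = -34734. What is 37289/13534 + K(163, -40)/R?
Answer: 43214497/15672372 ≈ 2.7574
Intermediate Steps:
R = -34740 (R = -6 - 34734 = -34740)
37289/13534 + K(163, -40)/R = 37289/13534 - 75/(-34740) = 37289*(1/13534) - 75*(-1/34740) = 37289/13534 + 5/2316 = 43214497/15672372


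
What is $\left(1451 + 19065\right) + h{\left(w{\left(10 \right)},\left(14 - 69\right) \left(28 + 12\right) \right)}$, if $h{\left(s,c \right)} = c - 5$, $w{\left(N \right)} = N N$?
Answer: $18311$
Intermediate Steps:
$w{\left(N \right)} = N^{2}$
$h{\left(s,c \right)} = -5 + c$
$\left(1451 + 19065\right) + h{\left(w{\left(10 \right)},\left(14 - 69\right) \left(28 + 12\right) \right)} = \left(1451 + 19065\right) + \left(-5 + \left(14 - 69\right) \left(28 + 12\right)\right) = 20516 - 2205 = 18311$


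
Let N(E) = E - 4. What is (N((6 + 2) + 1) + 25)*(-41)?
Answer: -1230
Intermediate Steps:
N(E) = -4 + E
(N((6 + 2) + 1) + 25)*(-41) = ((-4 + ((6 + 2) + 1)) + 25)*(-41) = ((-4 + (8 + 1)) + 25)*(-41) = ((-4 + 9) + 25)*(-41) = (5 + 25)*(-41) = 30*(-41) = -1230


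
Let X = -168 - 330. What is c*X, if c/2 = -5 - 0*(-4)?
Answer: 4980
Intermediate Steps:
X = -498
c = -10 (c = 2*(-5 - 0*(-4)) = 2*(-5 - 1*0) = 2*(-5 + 0) = 2*(-5) = -10)
c*X = -10*(-498) = 4980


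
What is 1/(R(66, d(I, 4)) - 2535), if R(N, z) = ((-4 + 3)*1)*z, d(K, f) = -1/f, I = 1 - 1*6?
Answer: -4/10139 ≈ -0.00039452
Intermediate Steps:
I = -5 (I = 1 - 6 = -5)
R(N, z) = -z (R(N, z) = (-1*1)*z = -z)
1/(R(66, d(I, 4)) - 2535) = 1/(-(-1)/4 - 2535) = 1/(-1*(-1/4) - 2535) = 1/(1/4 - 2535) = 1/(-10139/4) = -4/10139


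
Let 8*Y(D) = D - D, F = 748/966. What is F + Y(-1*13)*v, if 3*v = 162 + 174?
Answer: 374/483 ≈ 0.77433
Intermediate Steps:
F = 374/483 (F = 748*(1/966) = 374/483 ≈ 0.77433)
Y(D) = 0 (Y(D) = (D - D)/8 = (⅛)*0 = 0)
v = 112 (v = (162 + 174)/3 = (⅓)*336 = 112)
F + Y(-1*13)*v = 374/483 + 0*112 = 374/483 + 0 = 374/483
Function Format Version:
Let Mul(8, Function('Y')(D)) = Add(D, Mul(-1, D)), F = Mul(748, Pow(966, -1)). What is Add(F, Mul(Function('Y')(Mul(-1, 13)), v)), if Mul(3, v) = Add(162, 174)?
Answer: Rational(374, 483) ≈ 0.77433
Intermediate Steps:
F = Rational(374, 483) (F = Mul(748, Rational(1, 966)) = Rational(374, 483) ≈ 0.77433)
Function('Y')(D) = 0 (Function('Y')(D) = Mul(Rational(1, 8), Add(D, Mul(-1, D))) = Mul(Rational(1, 8), 0) = 0)
v = 112 (v = Mul(Rational(1, 3), Add(162, 174)) = Mul(Rational(1, 3), 336) = 112)
Add(F, Mul(Function('Y')(Mul(-1, 13)), v)) = Add(Rational(374, 483), Mul(0, 112)) = Add(Rational(374, 483), 0) = Rational(374, 483)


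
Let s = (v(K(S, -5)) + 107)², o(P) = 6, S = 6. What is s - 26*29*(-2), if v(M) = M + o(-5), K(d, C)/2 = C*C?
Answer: 28077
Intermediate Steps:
K(d, C) = 2*C² (K(d, C) = 2*(C*C) = 2*C²)
v(M) = 6 + M (v(M) = M + 6 = 6 + M)
s = 26569 (s = ((6 + 2*(-5)²) + 107)² = ((6 + 2*25) + 107)² = ((6 + 50) + 107)² = (56 + 107)² = 163² = 26569)
s - 26*29*(-2) = 26569 - 26*29*(-2) = 26569 - 754*(-2) = 26569 - 1*(-1508) = 26569 + 1508 = 28077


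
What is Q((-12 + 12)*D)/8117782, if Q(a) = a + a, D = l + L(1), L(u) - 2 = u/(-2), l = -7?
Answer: 0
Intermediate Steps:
L(u) = 2 - u/2 (L(u) = 2 + u/(-2) = 2 + u*(-½) = 2 - u/2)
D = -11/2 (D = -7 + (2 - ½*1) = -7 + (2 - ½) = -7 + 3/2 = -11/2 ≈ -5.5000)
Q(a) = 2*a
Q((-12 + 12)*D)/8117782 = (2*((-12 + 12)*(-11/2)))/8117782 = (2*(0*(-11/2)))*(1/8117782) = (2*0)*(1/8117782) = 0*(1/8117782) = 0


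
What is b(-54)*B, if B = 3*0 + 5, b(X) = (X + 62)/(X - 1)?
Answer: -8/11 ≈ -0.72727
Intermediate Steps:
b(X) = (62 + X)/(-1 + X)
B = 5 (B = 0 + 5 = 5)
b(-54)*B = ((62 - 54)/(-1 - 54))*5 = (8/(-55))*5 = -1/55*8*5 = -8/55*5 = -8/11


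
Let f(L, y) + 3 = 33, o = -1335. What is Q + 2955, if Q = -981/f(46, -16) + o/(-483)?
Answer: 4709353/1610 ≈ 2925.1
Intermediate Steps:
f(L, y) = 30 (f(L, y) = -3 + 33 = 30)
Q = -48197/1610 (Q = -981/30 - 1335/(-483) = -981*1/30 - 1335*(-1/483) = -327/10 + 445/161 = -48197/1610 ≈ -29.936)
Q + 2955 = -48197/1610 + 2955 = 4709353/1610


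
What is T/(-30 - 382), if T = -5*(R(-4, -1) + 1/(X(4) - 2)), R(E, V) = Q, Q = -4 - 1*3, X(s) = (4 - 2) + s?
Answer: -135/1648 ≈ -0.081918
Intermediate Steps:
X(s) = 2 + s
Q = -7 (Q = -4 - 3 = -7)
R(E, V) = -7
T = 135/4 (T = -5*(-7 + 1/((2 + 4) - 2)) = -5*(-7 + 1/(6 - 2)) = -5*(-7 + 1/4) = -5*(-7 + ¼) = -5*(-27/4) = 135/4 ≈ 33.750)
T/(-30 - 382) = (135/4)/(-30 - 382) = (135/4)/(-412) = -1/412*135/4 = -135/1648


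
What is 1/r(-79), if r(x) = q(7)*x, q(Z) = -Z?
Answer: 1/553 ≈ 0.0018083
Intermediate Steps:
r(x) = -7*x (r(x) = (-1*7)*x = -7*x)
1/r(-79) = 1/(-7*(-79)) = 1/553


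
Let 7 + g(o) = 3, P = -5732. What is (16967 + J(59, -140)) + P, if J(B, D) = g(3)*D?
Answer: 11795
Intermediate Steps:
g(o) = -4 (g(o) = -7 + 3 = -4)
J(B, D) = -4*D
(16967 + J(59, -140)) + P = (16967 - 4*(-140)) - 5732 = (16967 + 560) - 5732 = 17527 - 5732 = 11795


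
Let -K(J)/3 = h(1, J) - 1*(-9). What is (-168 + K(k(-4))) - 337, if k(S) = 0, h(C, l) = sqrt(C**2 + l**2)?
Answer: -535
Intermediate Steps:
K(J) = -27 - 3*sqrt(1 + J**2) (K(J) = -3*(sqrt(1**2 + J**2) - 1*(-9)) = -3*(sqrt(1 + J**2) + 9) = -3*(9 + sqrt(1 + J**2)) = -27 - 3*sqrt(1 + J**2))
(-168 + K(k(-4))) - 337 = (-168 + (-27 - 3*sqrt(1 + 0**2))) - 337 = (-168 + (-27 - 3*sqrt(1 + 0))) - 337 = (-168 + (-27 - 3*sqrt(1))) - 337 = (-168 + (-27 - 3*1)) - 337 = (-168 + (-27 - 3)) - 337 = (-168 - 30) - 337 = -198 - 337 = -535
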